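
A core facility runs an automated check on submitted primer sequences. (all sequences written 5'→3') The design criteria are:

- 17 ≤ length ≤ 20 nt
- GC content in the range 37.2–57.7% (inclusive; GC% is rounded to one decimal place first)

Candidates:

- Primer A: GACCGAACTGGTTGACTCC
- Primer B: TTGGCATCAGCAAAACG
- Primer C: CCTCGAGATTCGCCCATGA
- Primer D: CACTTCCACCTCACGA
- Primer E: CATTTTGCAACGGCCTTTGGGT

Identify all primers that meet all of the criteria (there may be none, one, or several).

Primer B only.

Primer A (19 nt, A=4 T=4 G=5 C=6): length 19 ✓; GC 11/19 = 57.9%, outside 37.2–57.7% ✗ — fails.
Primer B (17 nt, A=6 T=3 G=4 C=4): length 17 ✓; GC 8/17 = 47.1% ✓ — passes.
Primer C (19 nt, A=4 T=4 G=4 C=7): length 19 ✓; GC 11/19 = 57.9%, outside 37.2–57.7% ✗ — fails.
Primer D (16 nt, A=4 T=3 G=1 C=8): length 16, outside 17–20 ✗; GC 9/16 = 56.3% ✓ — fails.
Primer E (22 nt, A=3 T=8 G=6 C=5): length 22, outside 17–20 ✗; GC 11/22 = 50.0% ✓ — fails.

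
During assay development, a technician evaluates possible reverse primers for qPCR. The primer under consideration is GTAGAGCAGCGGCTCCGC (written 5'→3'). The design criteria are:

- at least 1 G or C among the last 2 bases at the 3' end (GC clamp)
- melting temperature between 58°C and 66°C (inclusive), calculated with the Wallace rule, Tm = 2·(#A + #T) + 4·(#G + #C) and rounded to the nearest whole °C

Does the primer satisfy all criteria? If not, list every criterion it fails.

Base counts: A=3, T=2, G=7, C=6 (length 18).
GC clamp: 3' end GC has 2 G/C ✓
Tm: Tm = 2·5 + 4·13 = 62°C ✓

Meets all criteria.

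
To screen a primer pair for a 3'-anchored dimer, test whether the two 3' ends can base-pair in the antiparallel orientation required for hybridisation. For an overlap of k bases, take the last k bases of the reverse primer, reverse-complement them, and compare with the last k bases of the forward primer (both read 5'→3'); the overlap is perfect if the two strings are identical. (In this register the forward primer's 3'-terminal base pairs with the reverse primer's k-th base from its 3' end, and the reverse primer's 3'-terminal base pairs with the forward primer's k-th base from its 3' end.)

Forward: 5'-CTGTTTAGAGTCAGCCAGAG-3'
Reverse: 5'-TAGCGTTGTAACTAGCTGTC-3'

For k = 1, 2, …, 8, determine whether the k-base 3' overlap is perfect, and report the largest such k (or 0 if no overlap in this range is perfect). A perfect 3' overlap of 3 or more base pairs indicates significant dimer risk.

Longest perfect overlap: 1 complementary base pair; below the dimer-risk threshold (threshold 3).

Last 8 bases (5'→3') — forward …AGCCAGAG, reverse …TAGCTGTC.
Reverse complement of the reverse primer's last 8 bases: GACAGCTA; its first k bases are the reverse complement of the reverse primer's last k bases, so a perfect k-base overlap needs the forward primer's last k bases to equal them.
Comparing (forward last k vs required): k=1: G vs G ✓; k=2: AG vs GA ✗; k=3: GAG vs GAC ✗; k=4: AGAG vs GACA ✗; k=5: CAGAG vs GACAG ✗; k=6: CCAGAG vs GACAGC ✗; k=7: GCCAGAG vs GACAGCT ✗; k=8: AGCCAGAG vs GACAGCTA ✗.
Only k = 1 is perfect, so the longest perfect 3' overlap is 1.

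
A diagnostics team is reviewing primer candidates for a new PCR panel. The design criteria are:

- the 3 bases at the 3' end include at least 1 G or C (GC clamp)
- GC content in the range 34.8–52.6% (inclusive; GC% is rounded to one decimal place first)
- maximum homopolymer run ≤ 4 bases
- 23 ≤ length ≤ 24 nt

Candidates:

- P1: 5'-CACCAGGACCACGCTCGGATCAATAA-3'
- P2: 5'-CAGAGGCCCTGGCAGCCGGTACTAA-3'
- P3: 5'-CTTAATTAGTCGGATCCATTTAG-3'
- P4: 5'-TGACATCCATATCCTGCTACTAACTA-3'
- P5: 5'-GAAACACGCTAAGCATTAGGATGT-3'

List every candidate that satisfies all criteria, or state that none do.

P1 (26 nt, A=9 T=3 G=5 C=9): 3' end TAA has 0 G/C, need ≥1 ✗; GC 14/26 = 53.8%, outside 34.8–52.6% ✗; longest run = 2 ✓; length 26, outside 23–24 ✗ — fails.
P2 (25 nt, A=6 T=3 G=8 C=8): 3' end TAA has 0 G/C, need ≥1 ✗; GC 16/25 = 64.0%, outside 34.8–52.6% ✗; longest run = 3 ✓; length 25, outside 23–24 ✗ — fails.
P3 (23 nt, A=6 T=9 G=4 C=4): 3' end TAG has 1 G/C ✓; GC 8/23 = 34.8% ✓; longest run = 3 ✓; length 23 ✓ — passes.
P4 (26 nt, A=8 T=8 G=2 C=8): 3' end CTA has 1 G/C ✓; GC 10/26 = 38.5% ✓; longest run = 2 ✓; length 26, outside 23–24 ✗ — fails.
P5 (24 nt, A=9 T=5 G=6 C=4): 3' end TGT has 1 G/C ✓; GC 10/24 = 41.7% ✓; longest run = 3 ✓; length 24 ✓ — passes.

P3 and P5.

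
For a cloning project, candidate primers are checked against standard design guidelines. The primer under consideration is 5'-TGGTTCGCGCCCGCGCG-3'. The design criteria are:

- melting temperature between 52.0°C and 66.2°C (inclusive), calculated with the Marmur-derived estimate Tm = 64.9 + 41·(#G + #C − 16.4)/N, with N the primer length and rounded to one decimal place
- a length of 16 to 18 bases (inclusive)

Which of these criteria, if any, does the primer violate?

Meets all criteria.

Base counts: A=0, T=3, G=7, C=7 (length 17).
Tm: Tm = 64.9 + 41·(14 − 16.4)/17 = 59.1°C ✓
length: length 17 ✓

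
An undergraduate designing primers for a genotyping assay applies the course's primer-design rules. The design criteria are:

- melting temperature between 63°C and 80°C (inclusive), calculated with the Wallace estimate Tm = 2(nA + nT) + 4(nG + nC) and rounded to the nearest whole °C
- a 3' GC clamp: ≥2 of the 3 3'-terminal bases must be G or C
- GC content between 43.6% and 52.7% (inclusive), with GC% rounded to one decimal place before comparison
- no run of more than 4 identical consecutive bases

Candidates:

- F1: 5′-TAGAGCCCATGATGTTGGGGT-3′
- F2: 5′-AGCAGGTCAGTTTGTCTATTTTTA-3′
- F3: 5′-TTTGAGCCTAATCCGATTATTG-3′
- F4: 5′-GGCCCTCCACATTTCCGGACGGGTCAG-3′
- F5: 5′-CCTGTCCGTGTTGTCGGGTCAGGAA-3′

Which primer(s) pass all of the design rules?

F1 only.

F1 (21 nt, A=4 T=6 G=8 C=3): Tm = 2·10 + 4·11 = 64°C ✓; 3' end GGT has 2 G/C ✓; GC 11/21 = 52.4% ✓; longest run = 4 ✓ — passes.
F2 (24 nt, A=5 T=11 G=5 C=3): Tm = 2·16 + 4·8 = 64°C ✓; 3' end TTA has 0 G/C, need ≥2 ✗; GC 8/24 = 33.3%, outside 43.6–52.7% ✗; longest run = 5, exceeds 4 ✗ — fails.
F3 (22 nt, A=5 T=9 G=4 C=4): Tm = 2·14 + 4·8 = 60°C, outside 63–80°C ✗; 3' end TTG has 1 G/C, need ≥2 ✗; GC 8/22 = 36.4%, outside 43.6–52.7% ✗; longest run = 3 ✓ — fails.
F4 (27 nt, A=4 T=5 G=8 C=10): Tm = 2·9 + 4·18 = 90°C, outside 63–80°C ✗; 3' end CAG has 2 G/C ✓; GC 18/27 = 66.7%, outside 43.6–52.7% ✗; longest run = 3 ✓ — fails.
F5 (25 nt, A=3 T=7 G=9 C=6): Tm = 2·10 + 4·15 = 80°C ✓; 3' end GAA has 1 G/C, need ≥2 ✗; GC 15/25 = 60.0%, outside 43.6–52.7% ✗; longest run = 3 ✓ — fails.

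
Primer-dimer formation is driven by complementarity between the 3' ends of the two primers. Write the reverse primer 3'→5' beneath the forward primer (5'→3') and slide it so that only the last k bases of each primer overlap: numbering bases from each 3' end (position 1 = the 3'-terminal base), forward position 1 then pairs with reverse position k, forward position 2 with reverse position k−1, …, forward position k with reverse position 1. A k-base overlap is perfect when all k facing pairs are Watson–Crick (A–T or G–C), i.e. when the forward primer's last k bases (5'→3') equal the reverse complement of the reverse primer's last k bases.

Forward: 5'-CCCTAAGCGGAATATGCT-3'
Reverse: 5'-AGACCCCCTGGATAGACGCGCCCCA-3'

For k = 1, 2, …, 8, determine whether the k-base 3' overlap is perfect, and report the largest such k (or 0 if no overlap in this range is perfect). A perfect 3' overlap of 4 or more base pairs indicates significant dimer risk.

Longest perfect overlap: 1 complementary base pair; below the dimer-risk threshold (threshold 4).

Last 8 bases (5'→3') — forward …AATATGCT, reverse …GCGCCCCA.
Reverse complement of the reverse primer's last 8 bases: TGGGGCGC; its first k bases are the reverse complement of the reverse primer's last k bases, so a perfect k-base overlap needs the forward primer's last k bases to equal them.
Comparing (forward last k vs required): k=1: T vs T ✓; k=2: CT vs TG ✗; k=3: GCT vs TGG ✗; k=4: TGCT vs TGGG ✗; k=5: ATGCT vs TGGGG ✗; k=6: TATGCT vs TGGGGC ✗; k=7: ATATGCT vs TGGGGCG ✗; k=8: AATATGCT vs TGGGGCGC ✗.
Only k = 1 is perfect, so the longest perfect 3' overlap is 1.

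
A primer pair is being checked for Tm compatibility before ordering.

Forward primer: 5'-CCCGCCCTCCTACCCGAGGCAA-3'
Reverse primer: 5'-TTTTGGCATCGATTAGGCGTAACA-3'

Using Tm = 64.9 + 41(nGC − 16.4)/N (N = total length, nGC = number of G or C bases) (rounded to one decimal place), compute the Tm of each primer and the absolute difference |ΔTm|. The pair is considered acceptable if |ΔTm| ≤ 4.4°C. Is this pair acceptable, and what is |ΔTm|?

Forward: G+C = 16, N = 22 → Tm = 64.9 + 41·(16 − 16.4)/22 = 64.2°C.
Reverse: G+C = 10, N = 24 → Tm = 64.9 + 41·(10 − 16.4)/24 = 54.0°C.
|ΔTm| = |64.2 − 54.0| = 10.2°C, > 4.4°C.

|ΔTm| = 10.2°C; the pair is not acceptable.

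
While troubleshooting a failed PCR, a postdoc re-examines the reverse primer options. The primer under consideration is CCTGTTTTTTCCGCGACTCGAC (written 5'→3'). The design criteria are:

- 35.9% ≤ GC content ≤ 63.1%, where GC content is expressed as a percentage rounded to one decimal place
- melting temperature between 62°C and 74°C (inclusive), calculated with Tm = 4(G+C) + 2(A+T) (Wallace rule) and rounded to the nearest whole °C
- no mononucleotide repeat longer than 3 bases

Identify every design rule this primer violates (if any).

Fails: homopolymer run.

Base counts: A=2, T=8, G=4, C=8 (length 22).
GC content: GC 12/22 = 54.5% ✓
Tm: Tm = 2·10 + 4·12 = 68°C ✓
homopolymer run: longest run = 6, exceeds 3 ✗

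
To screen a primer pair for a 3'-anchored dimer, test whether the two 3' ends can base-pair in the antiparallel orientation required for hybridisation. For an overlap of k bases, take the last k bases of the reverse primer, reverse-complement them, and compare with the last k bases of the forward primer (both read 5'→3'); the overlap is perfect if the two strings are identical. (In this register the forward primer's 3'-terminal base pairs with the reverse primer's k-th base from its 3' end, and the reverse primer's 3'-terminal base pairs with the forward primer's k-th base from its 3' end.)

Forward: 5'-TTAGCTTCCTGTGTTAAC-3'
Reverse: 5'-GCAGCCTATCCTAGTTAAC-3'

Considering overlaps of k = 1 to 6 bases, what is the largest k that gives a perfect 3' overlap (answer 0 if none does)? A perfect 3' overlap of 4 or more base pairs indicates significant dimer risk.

Longest perfect overlap: 6 complementary base pairs; significant dimer risk (threshold 4).

Last 6 bases (5'→3') — forward …GTTAAC, reverse …GTTAAC.
Reverse complement of the reverse primer's last 6 bases: GTTAAC; its first k bases are the reverse complement of the reverse primer's last k bases, so a perfect k-base overlap needs the forward primer's last k bases to equal them.
Comparing (forward last k vs required): k=1: C vs G ✗; k=2: AC vs GT ✗; k=3: AAC vs GTT ✗; k=4: TAAC vs GTTA ✗; k=5: TTAAC vs GTTAA ✗; k=6: GTTAAC vs GTTAAC ✓.
Only k = 6 is perfect, so the longest perfect 3' overlap is 6.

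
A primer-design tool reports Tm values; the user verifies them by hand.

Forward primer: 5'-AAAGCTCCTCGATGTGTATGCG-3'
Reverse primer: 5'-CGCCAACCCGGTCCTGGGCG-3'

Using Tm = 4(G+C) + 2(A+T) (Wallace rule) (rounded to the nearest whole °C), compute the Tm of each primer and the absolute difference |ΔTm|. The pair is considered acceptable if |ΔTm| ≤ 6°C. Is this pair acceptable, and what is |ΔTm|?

|ΔTm| = 6°C; the pair is acceptable.

Forward: A=5 T=6 G=6 C=5 → Tm = 2·11 + 4·11 = 66°C.
Reverse: A=2 T=2 G=7 C=9 → Tm = 2·4 + 4·16 = 72°C.
|ΔTm| = |66 − 72| = 6°C, ≤ 6°C.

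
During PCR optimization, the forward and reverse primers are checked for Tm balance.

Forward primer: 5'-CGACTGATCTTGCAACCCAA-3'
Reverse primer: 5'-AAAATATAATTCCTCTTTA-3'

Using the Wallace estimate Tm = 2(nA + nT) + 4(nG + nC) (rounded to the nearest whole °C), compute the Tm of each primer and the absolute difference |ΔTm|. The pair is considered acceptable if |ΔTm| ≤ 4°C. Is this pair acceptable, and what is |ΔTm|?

|ΔTm| = 16°C; the pair is not acceptable.

Forward: A=6 T=4 G=3 C=7 → Tm = 2·10 + 4·10 = 60°C.
Reverse: A=8 T=8 G=0 C=3 → Tm = 2·16 + 4·3 = 44°C.
|ΔTm| = |60 − 44| = 16°C, > 4°C.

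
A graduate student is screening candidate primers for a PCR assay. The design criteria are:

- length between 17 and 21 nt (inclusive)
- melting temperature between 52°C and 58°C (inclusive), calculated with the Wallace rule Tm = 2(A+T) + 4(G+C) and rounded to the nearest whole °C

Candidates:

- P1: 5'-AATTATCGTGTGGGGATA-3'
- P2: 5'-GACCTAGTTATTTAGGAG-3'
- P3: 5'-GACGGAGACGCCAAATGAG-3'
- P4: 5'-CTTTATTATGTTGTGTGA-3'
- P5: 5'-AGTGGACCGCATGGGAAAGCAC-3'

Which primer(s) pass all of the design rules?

P1 (18 nt, A=5 T=6 G=6 C=1): length 18 ✓; Tm = 2·11 + 4·7 = 50°C, outside 52–58°C ✗ — fails.
P2 (18 nt, A=5 T=6 G=5 C=2): length 18 ✓; Tm = 2·11 + 4·7 = 50°C, outside 52–58°C ✗ — fails.
P3 (19 nt, A=7 T=1 G=7 C=4): length 19 ✓; Tm = 2·8 + 4·11 = 60°C, outside 52–58°C ✗ — fails.
P4 (18 nt, A=3 T=10 G=4 C=1): length 18 ✓; Tm = 2·13 + 4·5 = 46°C, outside 52–58°C ✗ — fails.
P5 (22 nt, A=7 T=2 G=8 C=5): length 22, outside 17–21 ✗; Tm = 2·9 + 4·13 = 70°C, outside 52–58°C ✗ — fails.

None of the candidates satisfy all criteria.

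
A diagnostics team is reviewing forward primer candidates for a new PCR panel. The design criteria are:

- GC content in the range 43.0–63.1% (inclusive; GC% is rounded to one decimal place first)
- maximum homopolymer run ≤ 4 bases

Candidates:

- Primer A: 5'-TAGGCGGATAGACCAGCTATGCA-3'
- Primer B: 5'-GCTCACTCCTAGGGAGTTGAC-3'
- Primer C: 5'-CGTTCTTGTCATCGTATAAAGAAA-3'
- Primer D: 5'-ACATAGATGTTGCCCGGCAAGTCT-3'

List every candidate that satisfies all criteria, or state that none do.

Primer A, Primer B and Primer D.

Primer A (23 nt, A=7 T=4 G=7 C=5): GC 12/23 = 52.2% ✓; longest run = 2 ✓ — passes.
Primer B (21 nt, A=4 T=5 G=6 C=6): GC 12/21 = 57.1% ✓; longest run = 3 ✓ — passes.
Primer C (24 nt, A=8 T=8 G=4 C=4): GC 8/24 = 33.3%, outside 43.0–63.1% ✗; longest run = 3 ✓ — fails.
Primer D (24 nt, A=6 T=6 G=6 C=6): GC 12/24 = 50.0% ✓; longest run = 3 ✓ — passes.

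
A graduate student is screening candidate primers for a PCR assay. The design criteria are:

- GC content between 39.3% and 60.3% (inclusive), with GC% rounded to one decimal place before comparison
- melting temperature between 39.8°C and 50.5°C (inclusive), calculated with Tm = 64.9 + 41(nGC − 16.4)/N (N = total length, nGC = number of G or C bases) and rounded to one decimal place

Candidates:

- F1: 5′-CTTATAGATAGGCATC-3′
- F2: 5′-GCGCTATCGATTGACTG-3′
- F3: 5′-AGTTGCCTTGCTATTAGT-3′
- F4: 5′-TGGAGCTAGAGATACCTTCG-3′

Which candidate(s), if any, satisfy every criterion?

F1 (16 nt, A=5 T=5 G=3 C=3): GC 6/16 = 37.5%, outside 39.3–60.3% ✗; Tm = 64.9 + 41·(6 − 16.4)/16 = 38.3°C, outside 39.8–50.5°C ✗ — fails.
F2 (17 nt, A=3 T=5 G=5 C=4): GC 9/17 = 52.9% ✓; Tm = 64.9 + 41·(9 − 16.4)/17 = 47.1°C ✓ — passes.
F3 (18 nt, A=3 T=8 G=4 C=3): GC 7/18 = 38.9%, outside 39.3–60.3% ✗; Tm = 64.9 + 41·(7 − 16.4)/18 = 43.5°C ✓ — fails.
F4 (20 nt, A=5 T=5 G=6 C=4): GC 10/20 = 50.0% ✓; Tm = 64.9 + 41·(10 − 16.4)/20 = 51.8°C, outside 39.8–50.5°C ✗ — fails.

F2 only.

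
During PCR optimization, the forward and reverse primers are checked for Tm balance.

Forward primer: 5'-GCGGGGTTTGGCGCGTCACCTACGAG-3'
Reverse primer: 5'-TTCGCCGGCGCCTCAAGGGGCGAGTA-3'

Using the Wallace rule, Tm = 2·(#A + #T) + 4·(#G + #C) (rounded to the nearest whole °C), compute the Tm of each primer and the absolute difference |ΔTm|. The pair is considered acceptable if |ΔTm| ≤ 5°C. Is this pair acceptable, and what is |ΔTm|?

|ΔTm| = 0°C; the pair is acceptable.

Forward: A=3 T=5 G=11 C=7 → Tm = 2·8 + 4·18 = 88°C.
Reverse: A=4 T=4 G=10 C=8 → Tm = 2·8 + 4·18 = 88°C.
|ΔTm| = |88 − 88| = 0°C, ≤ 5°C.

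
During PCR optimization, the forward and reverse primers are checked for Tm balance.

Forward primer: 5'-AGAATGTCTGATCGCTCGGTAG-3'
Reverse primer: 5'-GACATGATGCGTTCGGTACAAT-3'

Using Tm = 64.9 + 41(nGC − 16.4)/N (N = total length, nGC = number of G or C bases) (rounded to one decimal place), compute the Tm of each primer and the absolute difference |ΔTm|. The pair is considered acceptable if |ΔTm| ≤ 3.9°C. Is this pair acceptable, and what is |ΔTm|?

|ΔTm| = 1.8°C; the pair is acceptable.

Forward: G+C = 11, N = 22 → Tm = 64.9 + 41·(11 − 16.4)/22 = 54.8°C.
Reverse: G+C = 10, N = 22 → Tm = 64.9 + 41·(10 − 16.4)/22 = 53.0°C.
|ΔTm| = |54.8 − 53.0| = 1.8°C, ≤ 3.9°C.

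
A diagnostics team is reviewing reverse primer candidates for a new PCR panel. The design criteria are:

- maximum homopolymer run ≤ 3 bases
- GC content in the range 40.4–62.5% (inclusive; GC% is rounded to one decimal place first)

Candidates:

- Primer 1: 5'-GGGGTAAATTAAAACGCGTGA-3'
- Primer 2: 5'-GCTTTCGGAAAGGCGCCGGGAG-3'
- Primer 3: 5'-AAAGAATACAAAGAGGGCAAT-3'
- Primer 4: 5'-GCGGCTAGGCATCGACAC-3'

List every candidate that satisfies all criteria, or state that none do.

Primer 1 (21 nt, A=8 T=4 G=7 C=2): longest run = 4, exceeds 3 ✗; GC 9/21 = 42.9% ✓ — fails.
Primer 2 (22 nt, A=4 T=3 G=10 C=5): longest run = 3 ✓; GC 15/22 = 68.2%, outside 40.4–62.5% ✗ — fails.
Primer 3 (21 nt, A=12 T=2 G=5 C=2): longest run = 3 ✓; GC 7/21 = 33.3%, outside 40.4–62.5% ✗ — fails.
Primer 4 (18 nt, A=4 T=2 G=6 C=6): longest run = 2 ✓; GC 12/18 = 66.7%, outside 40.4–62.5% ✗ — fails.

None of the candidates satisfy all criteria.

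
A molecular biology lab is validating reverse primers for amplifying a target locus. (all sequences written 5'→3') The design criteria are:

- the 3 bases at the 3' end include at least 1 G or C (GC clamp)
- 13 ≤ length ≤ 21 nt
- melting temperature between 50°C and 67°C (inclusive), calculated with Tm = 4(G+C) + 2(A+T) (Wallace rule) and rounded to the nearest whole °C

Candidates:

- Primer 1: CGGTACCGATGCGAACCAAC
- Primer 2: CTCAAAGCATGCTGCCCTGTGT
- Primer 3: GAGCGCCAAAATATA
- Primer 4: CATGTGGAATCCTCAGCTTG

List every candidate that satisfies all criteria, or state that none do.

Primer 1 (20 nt, A=6 T=2 G=5 C=7): 3' end AAC has 1 G/C ✓; length 20 ✓; Tm = 2·8 + 4·12 = 64°C ✓ — passes.
Primer 2 (22 nt, A=4 T=6 G=5 C=7): 3' end TGT has 1 G/C ✓; length 22, outside 13–21 ✗; Tm = 2·10 + 4·12 = 68°C, outside 50–67°C ✗ — fails.
Primer 3 (15 nt, A=7 T=2 G=3 C=3): 3' end ATA has 0 G/C, need ≥1 ✗; length 15 ✓; Tm = 2·9 + 4·6 = 42°C, outside 50–67°C ✗ — fails.
Primer 4 (20 nt, A=4 T=6 G=5 C=5): 3' end TTG has 1 G/C ✓; length 20 ✓; Tm = 2·10 + 4·10 = 60°C ✓ — passes.

Primer 1 and Primer 4.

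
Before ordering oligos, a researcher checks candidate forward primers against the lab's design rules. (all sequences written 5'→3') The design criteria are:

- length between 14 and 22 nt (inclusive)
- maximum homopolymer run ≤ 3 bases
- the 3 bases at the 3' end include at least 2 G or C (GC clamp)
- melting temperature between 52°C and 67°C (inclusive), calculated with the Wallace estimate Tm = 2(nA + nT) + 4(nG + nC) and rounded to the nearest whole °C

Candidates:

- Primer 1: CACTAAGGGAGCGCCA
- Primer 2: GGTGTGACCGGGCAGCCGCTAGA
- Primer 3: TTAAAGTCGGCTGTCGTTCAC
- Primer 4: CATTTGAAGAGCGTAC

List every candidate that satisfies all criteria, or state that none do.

Primer 1 (16 nt, A=5 T=1 G=5 C=5): length 16 ✓; longest run = 3 ✓; 3' end CCA has 2 G/C ✓; Tm = 2·6 + 4·10 = 52°C ✓ — passes.
Primer 2 (23 nt, A=4 T=3 G=10 C=6): length 23, outside 14–22 ✗; longest run = 3 ✓; 3' end AGA has 1 G/C, need ≥2 ✗; Tm = 2·7 + 4·16 = 78°C, outside 52–67°C ✗ — fails.
Primer 3 (21 nt, A=4 T=7 G=5 C=5): length 21 ✓; longest run = 3 ✓; 3' end CAC has 2 G/C ✓; Tm = 2·11 + 4·10 = 62°C ✓ — passes.
Primer 4 (16 nt, A=5 T=4 G=4 C=3): length 16 ✓; longest run = 3 ✓; 3' end TAC has 1 G/C, need ≥2 ✗; Tm = 2·9 + 4·7 = 46°C, outside 52–67°C ✗ — fails.

Primer 1 and Primer 3.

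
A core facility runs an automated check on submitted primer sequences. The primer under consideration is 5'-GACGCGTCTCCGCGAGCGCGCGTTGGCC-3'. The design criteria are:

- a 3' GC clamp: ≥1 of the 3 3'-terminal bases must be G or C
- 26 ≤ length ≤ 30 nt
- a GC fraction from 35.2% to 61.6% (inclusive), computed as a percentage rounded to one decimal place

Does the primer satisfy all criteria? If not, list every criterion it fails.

Base counts: A=2, T=4, G=11, C=11 (length 28).
GC clamp: 3' end GCC has 3 G/C ✓
length: length 28 ✓
GC content: GC 22/28 = 78.6%, outside 35.2–61.6% ✗

Fails: GC content.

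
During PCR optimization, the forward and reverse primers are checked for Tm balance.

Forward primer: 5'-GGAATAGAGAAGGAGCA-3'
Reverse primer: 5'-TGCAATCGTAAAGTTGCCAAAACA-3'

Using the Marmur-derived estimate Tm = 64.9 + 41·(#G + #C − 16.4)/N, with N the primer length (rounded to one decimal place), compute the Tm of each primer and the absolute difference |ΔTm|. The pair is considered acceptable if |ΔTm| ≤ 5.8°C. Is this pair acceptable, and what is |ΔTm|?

|ΔTm| = 7.7°C; the pair is not acceptable.

Forward: G+C = 8, N = 17 → Tm = 64.9 + 41·(8 − 16.4)/17 = 44.6°C.
Reverse: G+C = 9, N = 24 → Tm = 64.9 + 41·(9 − 16.4)/24 = 52.3°C.
|ΔTm| = |44.6 − 52.3| = 7.7°C, > 5.8°C.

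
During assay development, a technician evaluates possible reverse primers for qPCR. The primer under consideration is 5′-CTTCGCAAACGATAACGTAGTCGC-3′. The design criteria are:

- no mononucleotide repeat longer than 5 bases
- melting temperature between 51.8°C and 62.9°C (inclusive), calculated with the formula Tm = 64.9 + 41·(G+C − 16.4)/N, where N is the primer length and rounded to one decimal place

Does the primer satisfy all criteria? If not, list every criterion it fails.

Meets all criteria.

Base counts: A=7, T=5, G=5, C=7 (length 24).
homopolymer run: longest run = 3 ✓
Tm: Tm = 64.9 + 41·(12 − 16.4)/24 = 57.4°C ✓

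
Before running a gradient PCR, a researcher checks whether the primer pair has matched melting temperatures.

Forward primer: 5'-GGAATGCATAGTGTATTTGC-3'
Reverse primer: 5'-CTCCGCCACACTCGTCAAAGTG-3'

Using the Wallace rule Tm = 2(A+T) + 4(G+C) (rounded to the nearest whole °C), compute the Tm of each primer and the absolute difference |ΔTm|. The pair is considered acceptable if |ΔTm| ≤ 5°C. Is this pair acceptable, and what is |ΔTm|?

|ΔTm| = 14°C; the pair is not acceptable.

Forward: A=5 T=7 G=6 C=2 → Tm = 2·12 + 4·8 = 56°C.
Reverse: A=5 T=4 G=4 C=9 → Tm = 2·9 + 4·13 = 70°C.
|ΔTm| = |56 − 70| = 14°C, > 5°C.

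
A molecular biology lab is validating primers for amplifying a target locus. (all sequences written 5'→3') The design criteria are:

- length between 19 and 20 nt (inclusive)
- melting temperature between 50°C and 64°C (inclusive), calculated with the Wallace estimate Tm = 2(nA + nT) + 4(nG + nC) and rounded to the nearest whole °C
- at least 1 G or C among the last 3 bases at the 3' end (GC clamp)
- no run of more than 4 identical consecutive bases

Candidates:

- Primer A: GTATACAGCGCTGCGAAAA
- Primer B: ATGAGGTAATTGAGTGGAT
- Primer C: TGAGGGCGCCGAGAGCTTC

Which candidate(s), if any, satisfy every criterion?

Primer B and Primer C.

Primer A (19 nt, A=7 T=3 G=5 C=4): length 19 ✓; Tm = 2·10 + 4·9 = 56°C ✓; 3' end AAA has 0 G/C, need ≥1 ✗; longest run = 4 ✓ — fails.
Primer B (19 nt, A=6 T=6 G=7 C=0): length 19 ✓; Tm = 2·12 + 4·7 = 52°C ✓; 3' end GAT has 1 G/C ✓; longest run = 2 ✓ — passes.
Primer C (19 nt, A=3 T=3 G=8 C=5): length 19 ✓; Tm = 2·6 + 4·13 = 64°C ✓; 3' end TTC has 1 G/C ✓; longest run = 3 ✓ — passes.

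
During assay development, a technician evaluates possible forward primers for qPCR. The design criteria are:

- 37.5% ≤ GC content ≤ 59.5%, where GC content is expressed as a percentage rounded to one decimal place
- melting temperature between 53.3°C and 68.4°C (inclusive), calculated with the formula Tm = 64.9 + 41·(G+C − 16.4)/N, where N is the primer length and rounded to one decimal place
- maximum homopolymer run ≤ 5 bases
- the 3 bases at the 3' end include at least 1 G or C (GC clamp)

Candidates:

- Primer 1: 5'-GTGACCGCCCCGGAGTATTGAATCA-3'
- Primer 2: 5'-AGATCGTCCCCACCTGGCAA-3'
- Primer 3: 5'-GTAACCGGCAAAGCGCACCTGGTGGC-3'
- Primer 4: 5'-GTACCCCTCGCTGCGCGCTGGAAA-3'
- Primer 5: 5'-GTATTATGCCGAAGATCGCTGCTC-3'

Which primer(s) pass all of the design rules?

Primer 1 and Primer 5.

Primer 1 (25 nt, A=6 T=5 G=7 C=7): GC 14/25 = 56.0% ✓; Tm = 64.9 + 41·(14 − 16.4)/25 = 61.0°C ✓; longest run = 4 ✓; 3' end TCA has 1 G/C ✓ — passes.
Primer 2 (20 nt, A=5 T=3 G=4 C=8): GC 12/20 = 60.0%, outside 37.5–59.5% ✗; Tm = 64.9 + 41·(12 − 16.4)/20 = 55.9°C ✓; longest run = 4 ✓; 3' end CAA has 1 G/C ✓ — fails.
Primer 3 (26 nt, A=6 T=3 G=9 C=8): GC 17/26 = 65.4%, outside 37.5–59.5% ✗; Tm = 64.9 + 41·(17 − 16.4)/26 = 65.8°C ✓; longest run = 3 ✓; 3' end GGC has 3 G/C ✓ — fails.
Primer 4 (24 nt, A=4 T=4 G=7 C=9): GC 16/24 = 66.7%, outside 37.5–59.5% ✗; Tm = 64.9 + 41·(16 − 16.4)/24 = 64.2°C ✓; longest run = 4 ✓; 3' end AAA has 0 G/C, need ≥1 ✗ — fails.
Primer 5 (24 nt, A=5 T=7 G=6 C=6): GC 12/24 = 50.0% ✓; Tm = 64.9 + 41·(12 − 16.4)/24 = 57.4°C ✓; longest run = 2 ✓; 3' end CTC has 2 G/C ✓ — passes.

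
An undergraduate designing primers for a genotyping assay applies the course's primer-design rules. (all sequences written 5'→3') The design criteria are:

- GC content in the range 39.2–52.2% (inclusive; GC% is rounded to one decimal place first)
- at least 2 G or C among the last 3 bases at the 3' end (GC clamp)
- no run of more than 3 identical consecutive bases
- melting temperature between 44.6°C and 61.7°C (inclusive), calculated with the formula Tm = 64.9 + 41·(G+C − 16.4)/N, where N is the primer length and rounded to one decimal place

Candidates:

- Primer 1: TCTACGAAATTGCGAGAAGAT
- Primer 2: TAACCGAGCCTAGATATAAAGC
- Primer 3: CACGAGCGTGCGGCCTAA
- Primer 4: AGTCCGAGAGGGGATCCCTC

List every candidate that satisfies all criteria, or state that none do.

Primer 1 (21 nt, A=8 T=5 G=5 C=3): GC 8/21 = 38.1%, outside 39.2–52.2% ✗; 3' end GAT has 1 G/C, need ≥2 ✗; longest run = 3 ✓; Tm = 64.9 + 41·(8 − 16.4)/21 = 48.5°C ✓ — fails.
Primer 2 (22 nt, A=9 T=4 G=4 C=5): GC 9/22 = 40.9% ✓; 3' end AGC has 2 G/C ✓; longest run = 3 ✓; Tm = 64.9 + 41·(9 − 16.4)/22 = 51.1°C ✓ — passes.
Primer 3 (18 nt, A=4 T=2 G=6 C=6): GC 12/18 = 66.7%, outside 39.2–52.2% ✗; 3' end TAA has 0 G/C, need ≥2 ✗; longest run = 2 ✓; Tm = 64.9 + 41·(12 − 16.4)/18 = 54.9°C ✓ — fails.
Primer 4 (20 nt, A=4 T=3 G=7 C=6): GC 13/20 = 65.0%, outside 39.2–52.2% ✗; 3' end CTC has 2 G/C ✓; longest run = 4, exceeds 3 ✗; Tm = 64.9 + 41·(13 − 16.4)/20 = 57.9°C ✓ — fails.

Primer 2 only.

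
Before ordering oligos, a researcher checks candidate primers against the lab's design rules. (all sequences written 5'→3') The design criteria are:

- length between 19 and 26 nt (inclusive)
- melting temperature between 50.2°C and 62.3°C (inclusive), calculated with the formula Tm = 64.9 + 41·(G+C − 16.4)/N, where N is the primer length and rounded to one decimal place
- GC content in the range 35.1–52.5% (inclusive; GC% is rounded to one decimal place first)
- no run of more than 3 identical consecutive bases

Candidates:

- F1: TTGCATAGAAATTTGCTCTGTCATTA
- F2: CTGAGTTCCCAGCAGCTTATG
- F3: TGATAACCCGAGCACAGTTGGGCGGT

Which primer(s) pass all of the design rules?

F1 (26 nt, A=7 T=11 G=4 C=4): length 26 ✓; Tm = 64.9 + 41·(8 − 16.4)/26 = 51.7°C ✓; GC 8/26 = 30.8%, outside 35.1–52.5% ✗; longest run = 3 ✓ — fails.
F2 (21 nt, A=4 T=6 G=5 C=6): length 21 ✓; Tm = 64.9 + 41·(11 − 16.4)/21 = 54.4°C ✓; GC 11/21 = 52.4% ✓; longest run = 3 ✓ — passes.
F3 (26 nt, A=6 T=5 G=9 C=6): length 26 ✓; Tm = 64.9 + 41·(15 − 16.4)/26 = 62.7°C, outside 50.2–62.3°C ✗; GC 15/26 = 57.7%, outside 35.1–52.5% ✗; longest run = 3 ✓ — fails.

F2 only.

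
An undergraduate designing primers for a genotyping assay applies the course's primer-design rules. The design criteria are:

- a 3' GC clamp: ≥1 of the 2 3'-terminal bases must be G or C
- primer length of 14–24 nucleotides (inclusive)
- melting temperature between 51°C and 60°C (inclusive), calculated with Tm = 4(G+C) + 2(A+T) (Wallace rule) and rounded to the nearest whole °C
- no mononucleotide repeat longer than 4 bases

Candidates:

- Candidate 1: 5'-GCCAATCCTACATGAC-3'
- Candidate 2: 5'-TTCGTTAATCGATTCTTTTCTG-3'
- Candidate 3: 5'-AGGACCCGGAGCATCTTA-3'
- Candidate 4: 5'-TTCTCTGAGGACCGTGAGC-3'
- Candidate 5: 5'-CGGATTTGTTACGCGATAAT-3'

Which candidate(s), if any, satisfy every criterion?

Candidate 2 and Candidate 4.

Candidate 1 (16 nt, A=5 T=3 G=2 C=6): 3' end AC has 1 G/C ✓; length 16 ✓; Tm = 2·8 + 4·8 = 48°C, outside 51–60°C ✗; longest run = 2 ✓ — fails.
Candidate 2 (22 nt, A=3 T=12 G=3 C=4): 3' end TG has 1 G/C ✓; length 22 ✓; Tm = 2·15 + 4·7 = 58°C ✓; longest run = 4 ✓ — passes.
Candidate 3 (18 nt, A=5 T=3 G=5 C=5): 3' end TA has 0 G/C, need ≥1 ✗; length 18 ✓; Tm = 2·8 + 4·10 = 56°C ✓; longest run = 3 ✓ — fails.
Candidate 4 (19 nt, A=3 T=5 G=6 C=5): 3' end GC has 2 G/C ✓; length 19 ✓; Tm = 2·8 + 4·11 = 60°C ✓; longest run = 2 ✓ — passes.
Candidate 5 (20 nt, A=5 T=7 G=5 C=3): 3' end AT has 0 G/C, need ≥1 ✗; length 20 ✓; Tm = 2·12 + 4·8 = 56°C ✓; longest run = 3 ✓ — fails.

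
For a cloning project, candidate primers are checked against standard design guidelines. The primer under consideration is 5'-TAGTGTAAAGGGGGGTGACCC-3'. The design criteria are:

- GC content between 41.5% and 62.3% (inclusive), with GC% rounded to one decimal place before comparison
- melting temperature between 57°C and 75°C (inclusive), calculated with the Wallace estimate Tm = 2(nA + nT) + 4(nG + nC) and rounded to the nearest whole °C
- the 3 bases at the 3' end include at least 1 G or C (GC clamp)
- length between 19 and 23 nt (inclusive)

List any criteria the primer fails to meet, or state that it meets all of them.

Meets all criteria.

Base counts: A=5, T=4, G=9, C=3 (length 21).
GC content: GC 12/21 = 57.1% ✓
Tm: Tm = 2·9 + 4·12 = 66°C ✓
GC clamp: 3' end CCC has 3 G/C ✓
length: length 21 ✓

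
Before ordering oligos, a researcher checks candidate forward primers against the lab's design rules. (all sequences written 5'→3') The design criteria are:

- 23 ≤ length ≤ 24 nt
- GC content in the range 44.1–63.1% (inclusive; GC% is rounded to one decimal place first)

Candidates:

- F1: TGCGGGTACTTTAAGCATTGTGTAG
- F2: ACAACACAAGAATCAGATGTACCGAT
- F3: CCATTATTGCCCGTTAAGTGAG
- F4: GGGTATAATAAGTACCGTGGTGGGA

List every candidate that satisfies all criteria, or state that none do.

None of the candidates satisfy all criteria.

F1 (25 nt, A=5 T=9 G=8 C=3): length 25, outside 23–24 ✗; GC 11/25 = 44.0%, outside 44.1–63.1% ✗ — fails.
F2 (26 nt, A=12 T=4 G=4 C=6): length 26, outside 23–24 ✗; GC 10/26 = 38.5%, outside 44.1–63.1% ✗ — fails.
F3 (22 nt, A=5 T=7 G=5 C=5): length 22, outside 23–24 ✗; GC 10/22 = 45.5% ✓ — fails.
F4 (25 nt, A=7 T=6 G=10 C=2): length 25, outside 23–24 ✗; GC 12/25 = 48.0% ✓ — fails.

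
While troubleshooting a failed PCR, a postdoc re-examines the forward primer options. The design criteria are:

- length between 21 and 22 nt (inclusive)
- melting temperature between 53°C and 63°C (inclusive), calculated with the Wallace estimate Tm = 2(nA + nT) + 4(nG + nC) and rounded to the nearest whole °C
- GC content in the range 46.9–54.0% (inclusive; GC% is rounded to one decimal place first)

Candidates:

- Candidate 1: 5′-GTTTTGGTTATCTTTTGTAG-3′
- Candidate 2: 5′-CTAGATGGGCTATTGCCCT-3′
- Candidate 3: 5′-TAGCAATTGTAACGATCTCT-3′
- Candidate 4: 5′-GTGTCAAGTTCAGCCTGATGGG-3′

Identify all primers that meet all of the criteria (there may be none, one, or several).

None of the candidates satisfy all criteria.

Candidate 1 (20 nt, A=2 T=12 G=5 C=1): length 20, outside 21–22 ✗; Tm = 2·14 + 4·6 = 52°C, outside 53–63°C ✗; GC 6/20 = 30.0%, outside 46.9–54.0% ✗ — fails.
Candidate 2 (19 nt, A=3 T=6 G=5 C=5): length 19, outside 21–22 ✗; Tm = 2·9 + 4·10 = 58°C ✓; GC 10/19 = 52.6% ✓ — fails.
Candidate 3 (20 nt, A=6 T=7 G=3 C=4): length 20, outside 21–22 ✗; Tm = 2·13 + 4·7 = 54°C ✓; GC 7/20 = 35.0%, outside 46.9–54.0% ✗ — fails.
Candidate 4 (22 nt, A=4 T=6 G=8 C=4): length 22 ✓; Tm = 2·10 + 4·12 = 68°C, outside 53–63°C ✗; GC 12/22 = 54.5%, outside 46.9–54.0% ✗ — fails.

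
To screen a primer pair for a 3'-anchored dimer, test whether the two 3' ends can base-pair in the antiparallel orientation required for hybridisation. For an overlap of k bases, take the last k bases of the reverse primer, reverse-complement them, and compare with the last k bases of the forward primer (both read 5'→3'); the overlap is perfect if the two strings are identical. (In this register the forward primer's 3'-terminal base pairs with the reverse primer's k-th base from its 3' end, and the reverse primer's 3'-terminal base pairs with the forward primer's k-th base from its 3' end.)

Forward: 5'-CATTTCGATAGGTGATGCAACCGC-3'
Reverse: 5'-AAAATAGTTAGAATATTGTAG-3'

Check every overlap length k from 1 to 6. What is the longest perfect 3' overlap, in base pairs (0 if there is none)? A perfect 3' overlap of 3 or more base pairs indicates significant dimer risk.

Longest perfect overlap: 1 complementary base pair; below the dimer-risk threshold (threshold 3).

Last 6 bases (5'→3') — forward …AACCGC, reverse …TTGTAG.
Reverse complement of the reverse primer's last 6 bases: CTACAA; its first k bases are the reverse complement of the reverse primer's last k bases, so a perfect k-base overlap needs the forward primer's last k bases to equal them.
Comparing (forward last k vs required): k=1: C vs C ✓; k=2: GC vs CT ✗; k=3: CGC vs CTA ✗; k=4: CCGC vs CTAC ✗; k=5: ACCGC vs CTACA ✗; k=6: AACCGC vs CTACAA ✗.
Only k = 1 is perfect, so the longest perfect 3' overlap is 1.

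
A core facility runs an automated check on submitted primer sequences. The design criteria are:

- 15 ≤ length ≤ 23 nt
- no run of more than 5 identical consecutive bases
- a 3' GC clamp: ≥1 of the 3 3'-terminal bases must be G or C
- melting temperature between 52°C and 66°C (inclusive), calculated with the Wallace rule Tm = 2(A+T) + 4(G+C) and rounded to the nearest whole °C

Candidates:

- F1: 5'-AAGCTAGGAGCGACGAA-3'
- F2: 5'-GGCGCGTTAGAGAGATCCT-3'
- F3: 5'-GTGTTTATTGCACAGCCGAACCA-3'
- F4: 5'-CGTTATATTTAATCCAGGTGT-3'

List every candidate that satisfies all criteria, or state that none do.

F1, F2 and F4.

F1 (17 nt, A=7 T=1 G=6 C=3): length 17 ✓; longest run = 2 ✓; 3' end GAA has 1 G/C ✓; Tm = 2·8 + 4·9 = 52°C ✓ — passes.
F2 (19 nt, A=4 T=4 G=7 C=4): length 19 ✓; longest run = 2 ✓; 3' end CCT has 2 G/C ✓; Tm = 2·8 + 4·11 = 60°C ✓ — passes.
F3 (23 nt, A=6 T=6 G=5 C=6): length 23 ✓; longest run = 3 ✓; 3' end CCA has 2 G/C ✓; Tm = 2·12 + 4·11 = 68°C, outside 52–66°C ✗ — fails.
F4 (21 nt, A=5 T=9 G=4 C=3): length 21 ✓; longest run = 3 ✓; 3' end TGT has 1 G/C ✓; Tm = 2·14 + 4·7 = 56°C ✓ — passes.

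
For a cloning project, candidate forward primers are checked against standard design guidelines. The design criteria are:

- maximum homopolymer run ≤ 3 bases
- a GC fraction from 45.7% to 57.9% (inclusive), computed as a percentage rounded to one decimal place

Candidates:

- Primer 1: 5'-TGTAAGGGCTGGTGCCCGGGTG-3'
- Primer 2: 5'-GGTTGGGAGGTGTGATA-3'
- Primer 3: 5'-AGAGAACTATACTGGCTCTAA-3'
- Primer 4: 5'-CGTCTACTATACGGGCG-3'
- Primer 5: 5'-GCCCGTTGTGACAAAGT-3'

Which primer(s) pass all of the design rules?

Primer 1 (22 nt, A=2 T=5 G=11 C=4): longest run = 3 ✓; GC 15/22 = 68.2%, outside 45.7–57.9% ✗ — fails.
Primer 2 (17 nt, A=3 T=5 G=9 C=0): longest run = 3 ✓; GC 9/17 = 52.9% ✓ — passes.
Primer 3 (21 nt, A=8 T=5 G=4 C=4): longest run = 2 ✓; GC 8/21 = 38.1%, outside 45.7–57.9% ✗ — fails.
Primer 4 (17 nt, A=3 T=4 G=5 C=5): longest run = 3 ✓; GC 10/17 = 58.8%, outside 45.7–57.9% ✗ — fails.
Primer 5 (17 nt, A=4 T=4 G=5 C=4): longest run = 3 ✓; GC 9/17 = 52.9% ✓ — passes.

Primer 2 and Primer 5.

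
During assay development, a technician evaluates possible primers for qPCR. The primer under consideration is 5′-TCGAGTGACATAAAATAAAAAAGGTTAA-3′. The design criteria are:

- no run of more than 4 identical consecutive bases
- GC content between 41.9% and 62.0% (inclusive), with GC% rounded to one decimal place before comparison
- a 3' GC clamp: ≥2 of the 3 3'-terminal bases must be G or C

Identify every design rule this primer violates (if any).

Fails: homopolymer run, GC content, GC clamp.

Base counts: A=15, T=6, G=5, C=2 (length 28).
homopolymer run: longest run = 6, exceeds 4 ✗
GC content: GC 7/28 = 25.0%, outside 41.9–62.0% ✗
GC clamp: 3' end TAA has 0 G/C, need ≥2 ✗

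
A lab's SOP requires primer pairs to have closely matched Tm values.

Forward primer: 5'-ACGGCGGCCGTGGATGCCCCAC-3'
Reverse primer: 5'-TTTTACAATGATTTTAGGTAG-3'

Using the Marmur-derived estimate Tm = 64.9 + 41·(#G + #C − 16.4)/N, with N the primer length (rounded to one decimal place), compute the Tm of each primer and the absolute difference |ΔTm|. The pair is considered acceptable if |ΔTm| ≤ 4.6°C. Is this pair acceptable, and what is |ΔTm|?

Forward: G+C = 17, N = 22 → Tm = 64.9 + 41·(17 − 16.4)/22 = 66.0°C.
Reverse: G+C = 5, N = 21 → Tm = 64.9 + 41·(5 − 16.4)/21 = 42.6°C.
|ΔTm| = |66.0 − 42.6| = 23.4°C, > 4.6°C.

|ΔTm| = 23.4°C; the pair is not acceptable.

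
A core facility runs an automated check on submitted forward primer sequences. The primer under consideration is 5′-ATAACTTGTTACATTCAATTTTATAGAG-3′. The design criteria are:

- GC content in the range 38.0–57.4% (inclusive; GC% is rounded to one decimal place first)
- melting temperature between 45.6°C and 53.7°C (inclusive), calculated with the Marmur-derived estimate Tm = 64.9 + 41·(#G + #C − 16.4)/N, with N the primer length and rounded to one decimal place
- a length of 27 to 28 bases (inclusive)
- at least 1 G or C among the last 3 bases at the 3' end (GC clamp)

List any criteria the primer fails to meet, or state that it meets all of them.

Base counts: A=10, T=12, G=3, C=3 (length 28).
GC content: GC 6/28 = 21.4%, outside 38.0–57.4% ✗
Tm: Tm = 64.9 + 41·(6 − 16.4)/28 = 49.7°C ✓
length: length 28 ✓
GC clamp: 3' end GAG has 2 G/C ✓

Fails: GC content.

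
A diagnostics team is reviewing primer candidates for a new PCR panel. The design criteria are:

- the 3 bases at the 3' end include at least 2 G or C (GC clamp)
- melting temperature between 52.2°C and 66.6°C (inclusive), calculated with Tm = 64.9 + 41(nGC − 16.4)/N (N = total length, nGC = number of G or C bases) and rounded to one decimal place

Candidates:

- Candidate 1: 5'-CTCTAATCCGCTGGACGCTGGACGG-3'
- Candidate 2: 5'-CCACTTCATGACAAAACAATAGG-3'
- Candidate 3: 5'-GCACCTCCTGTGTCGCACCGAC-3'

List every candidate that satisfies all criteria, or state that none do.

Candidate 1 (25 nt, A=4 T=5 G=8 C=8): 3' end CGG has 3 G/C ✓; Tm = 64.9 + 41·(16 − 16.4)/25 = 64.2°C ✓ — passes.
Candidate 2 (23 nt, A=10 T=4 G=3 C=6): 3' end AGG has 2 G/C ✓; Tm = 64.9 + 41·(9 − 16.4)/23 = 51.7°C, outside 52.2–66.6°C ✗ — fails.
Candidate 3 (22 nt, A=3 T=4 G=5 C=10): 3' end GAC has 2 G/C ✓; Tm = 64.9 + 41·(15 − 16.4)/22 = 62.3°C ✓ — passes.

Candidate 1 and Candidate 3.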